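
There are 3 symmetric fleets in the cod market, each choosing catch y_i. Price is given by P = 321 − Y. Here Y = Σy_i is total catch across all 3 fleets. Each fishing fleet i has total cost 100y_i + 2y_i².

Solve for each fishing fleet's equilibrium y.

A representative fishing fleet's profit is π_i = y_i(321 − Y) − 100y_i − 2y_i², with Y = y_i + Σ_{j≠i} y_j.
First-order condition: 221 − 6y_i − Σ_{j≠i} y_j = 0.
Imposing symmetry (y_j = y for all j) turns Σ_{j≠i} y_j into 2y, so 221 = 8y and y = 27.625.

27.625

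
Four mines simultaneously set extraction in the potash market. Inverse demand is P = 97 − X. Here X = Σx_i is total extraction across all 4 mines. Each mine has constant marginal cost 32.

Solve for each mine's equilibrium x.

13

A representative mine's profit is π_i = x_i(97 − X) − 32x_i, with X = x_i + Σ_{j≠i} x_j.
First-order condition: 65 − 2x_i − Σ_{j≠i} x_j = 0.
With identical mines, set every x_j = x: then 65 − 2x − 3x = 0, i.e. x = 65/5 = 13.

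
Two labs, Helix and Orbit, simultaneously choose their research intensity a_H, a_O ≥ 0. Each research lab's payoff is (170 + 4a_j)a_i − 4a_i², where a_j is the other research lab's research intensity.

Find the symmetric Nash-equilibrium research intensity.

42.5

Helix's payoff is (170 + 4a_O)a_H − 4a_H².
∂π/∂a_H = 170 + 4a_O − 8a_H = 0, so a_H = 21.25 + 0.5a_O.
By symmetry a_O = a_H; substituting into the reaction function, 0.5a_H = 21.25 and a_H = 42.5.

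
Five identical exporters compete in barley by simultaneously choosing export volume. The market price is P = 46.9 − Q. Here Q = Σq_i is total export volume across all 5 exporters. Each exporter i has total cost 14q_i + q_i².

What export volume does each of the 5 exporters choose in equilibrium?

A representative exporter's profit is π_i = q_i(46.9 − Q) − 14q_i − q_i², with Q = q_i + Σ_{j≠i} q_j.
First-order condition: 32.9 − 4q_i − Σ_{j≠i} q_j = 0.
With identical exporters, set every q_j = q: then 32.9 − 4q − 4q = 0, i.e. q = 32.9/8 = 4.1125.

4.1125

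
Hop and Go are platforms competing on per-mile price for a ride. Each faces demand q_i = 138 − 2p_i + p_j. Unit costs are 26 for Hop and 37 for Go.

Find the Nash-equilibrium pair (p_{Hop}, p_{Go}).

Hop's profit: π = (p_{Hop} − 26)(138 − 2p_{Hop} + p_{Go}).
∂π/∂p_{Hop} = 190 − 4p_{Hop} + p_{Go} = 0 ⇒ p_{Hop} = 47.5 + 0.25p_{Go}.
Similarly p_{Go} = 53 + 0.25p_{Hop}.
Substituting the second reaction function into the first: p_{Hop} = 47.5 + 0.25(53 + 0.25p_{Hop}), which gives 0.9375p_{Hop} = 60.75 ⇒ p_{Hop} = 64.8.
Then p_{Go} = 53 + 0.25·64.8 = 69.2.

64.8, 69.2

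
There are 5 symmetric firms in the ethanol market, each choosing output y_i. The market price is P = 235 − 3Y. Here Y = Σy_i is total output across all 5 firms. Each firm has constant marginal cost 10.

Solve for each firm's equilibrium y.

12.5

A representative firm's profit is π_i = y_i(235 − 3Y) − 10y_i, with Y = y_i + Σ_{j≠i} y_j.
First-order condition: 225 − 6y_i − 3Σ_{j≠i} y_j = 0.
In a symmetric equilibrium every firm chooses the same y, so Σ_{j≠i} y_j = 4y. The condition becomes 225 − 18y = 0, giving y = 225/18 = 12.5.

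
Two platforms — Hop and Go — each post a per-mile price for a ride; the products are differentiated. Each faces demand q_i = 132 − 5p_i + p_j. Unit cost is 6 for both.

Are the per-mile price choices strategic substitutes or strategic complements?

strategic complements

Hop's profit: π = (p_{Hop} − 6)(132 − 5p_{Hop} + p_{Go}).
∂π/∂p_{Hop} = 162 − 10p_{Hop} + p_{Go} = 0 ⇒ p_{Hop} = 16.2 + 0.1p_{Go}.
The best-response slope dp_{Hop}/dp_{Go} = 0.1 > 0: the reaction function is upward-sloping, so the choices are strategic complements.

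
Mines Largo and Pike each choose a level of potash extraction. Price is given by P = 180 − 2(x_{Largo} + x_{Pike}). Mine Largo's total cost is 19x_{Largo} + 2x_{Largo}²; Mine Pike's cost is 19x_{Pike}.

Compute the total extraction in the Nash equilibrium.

46

Mine Largo's profit: π = x_{Largo}(180 − 2(x_{Largo} + x_{Pike})) − 19x_{Largo} − 2x_{Largo}².
∂π/∂x_{Largo} = 161 − 8x_{Largo} − 2x_{Pike} = 0, so x_{Largo} = 20.125 − 0.25x_{Pike}.
For Pike: ∂π/∂x_{Pike} = 161 − 4x_{Pike} − 2x_{Largo} = 0 ⇒ x_{Pike} = 40.25 − 0.5x_{Largo}.
Solving the two reaction functions simultaneously: (1 − (−0.25)(−0.5))x_{Largo} = 20.125 − 0.25·40.25, so 0.875x_{Largo} = 10.0625 and x_{Largo} = 11.5.
Then x_{Pike} = 40.25 − 0.5·11.5 = 34.5.
Total extraction: 11.5 + 34.5 = 46.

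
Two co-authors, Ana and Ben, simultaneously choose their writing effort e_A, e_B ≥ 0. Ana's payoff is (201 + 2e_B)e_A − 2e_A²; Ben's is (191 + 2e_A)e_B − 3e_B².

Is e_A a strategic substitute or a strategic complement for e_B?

Expanding Ana's payoff: 201e_A + 2e_Be_A − 2e_A².
∂π/∂e_A = 201 + 2e_B − 4e_A = 0, so e_A = 50.25 + 0.5e_B.
The best-response slope de_A/de_B = 0.5 > 0: the reaction function is upward-sloping, so the choices are strategic complements.

strategic complements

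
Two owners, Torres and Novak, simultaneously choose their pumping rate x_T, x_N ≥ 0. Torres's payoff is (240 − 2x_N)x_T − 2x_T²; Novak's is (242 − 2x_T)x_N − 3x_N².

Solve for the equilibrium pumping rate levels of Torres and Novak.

Expanding Torres's payoff: 240x_T − 2x_Nx_T − 2x_T².
∂π/∂x_T = 240 − 2x_N − 4x_T = 0, so x_T = 60 − 0.5x_N.
Likewise for Novak: x_N = 121/3 − (1/3)x_T.
Plugging x_N into Torres's best response: x_T = 60 − 0.5(121/3 − (1/3)x_T) ⇒ (5/6)x_T = 239/6, so x_T = 47.8.
Then x_N = 121/3 − (1/3)·47.8 = 24.4.

47.8, 24.4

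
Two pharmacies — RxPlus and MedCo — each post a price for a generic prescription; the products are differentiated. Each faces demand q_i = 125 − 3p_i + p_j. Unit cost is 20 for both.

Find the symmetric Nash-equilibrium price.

37

RxPlus's profit: π = (p_{RxPlus} − 20)(125 − 3p_{RxPlus} + p_{MedCo}).
∂π/∂p_{RxPlus} = 185 − 6p_{RxPlus} + p_{MedCo} = 0 ⇒ p_{RxPlus} = 185/6 + (1/6)p_{MedCo}.
Setting p_{RxPlus} = p_{MedCo} in the reaction function: p_{RxPlus} = 185/6 + (1/6)p_{RxPlus}, so p_{RxPlus} = (185/6) / (5/6) = 37.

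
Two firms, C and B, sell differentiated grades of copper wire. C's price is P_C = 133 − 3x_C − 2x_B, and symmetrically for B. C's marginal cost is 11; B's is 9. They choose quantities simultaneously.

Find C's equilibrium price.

56.375

Firm C's profit: π = x_C(133 − 3x_C − 2x_B) − 11x_C.
∂π/∂x_C = 122 − 6x_C − 2x_B = 0 ⇒ x_C = 61/3 − (1/3)x_B.
Similarly x_B = 62/3 − (1/3)x_C.
Plugging x_B into C's best response: x_C = 61/3 − (1/3)(62/3 − (1/3)x_C) ⇒ (8/9)x_C = 121/9, so x_C = 15.125.
Then x_B = 62/3 − (1/3)·15.125 = 15.625.
P_C = 133 − 3·15.125 − 2·15.625 = 56.375.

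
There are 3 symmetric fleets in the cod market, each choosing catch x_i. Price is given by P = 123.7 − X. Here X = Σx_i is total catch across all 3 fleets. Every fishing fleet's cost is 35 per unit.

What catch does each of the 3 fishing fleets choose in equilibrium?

A representative fishing fleet's profit is π_i = x_i(123.7 − X) − 35x_i, with X = x_i + Σ_{j≠i} x_j.
First-order condition: 88.7 − 2x_i − Σ_{j≠i} x_j = 0.
In a symmetric equilibrium every fishing fleet chooses the same x, so Σ_{j≠i} x_j = 2x. The condition becomes 88.7 − 4x = 0, giving x = 88.7/4 = 22.175.

22.175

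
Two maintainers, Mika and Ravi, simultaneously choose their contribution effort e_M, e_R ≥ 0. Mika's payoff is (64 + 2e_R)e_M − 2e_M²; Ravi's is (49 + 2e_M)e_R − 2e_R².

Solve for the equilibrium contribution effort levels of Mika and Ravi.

29.5, 27

Expanding Mika's payoff: 64e_M + 2e_Re_M − 2e_M².
∂π/∂e_M = 64 + 2e_R − 4e_M = 0, so e_M = 16 + 0.5e_R.
Likewise for Ravi: e_R = 12.25 + 0.5e_M.
Solving the two reaction functions simultaneously: (1 − (0.5)(0.5))e_M = 16 + 0.5·12.25, so 0.75e_M = 22.125 and e_M = 29.5.
Then e_R = 12.25 + 0.5·29.5 = 27.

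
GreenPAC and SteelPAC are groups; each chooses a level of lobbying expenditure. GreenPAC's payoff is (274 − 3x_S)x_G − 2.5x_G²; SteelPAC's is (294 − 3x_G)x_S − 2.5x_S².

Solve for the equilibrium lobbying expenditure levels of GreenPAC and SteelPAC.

30.5, 40.5

Expanding GreenPAC's payoff: 274x_G − 3x_Sx_G − 2.5x_G².
∂π/∂x_G = 274 − 3x_S − 5x_G = 0, so x_G = 54.8 − 0.6x_S.
Likewise for SteelPAC: x_S = 58.8 − 0.6x_G.
Substituting the second reaction function into the first: x_G = 54.8 − 0.6(58.8 − 0.6x_G), which gives 0.64x_G = 19.52 ⇒ x_G = 30.5.
Then x_S = 58.8 − 0.6·30.5 = 40.5.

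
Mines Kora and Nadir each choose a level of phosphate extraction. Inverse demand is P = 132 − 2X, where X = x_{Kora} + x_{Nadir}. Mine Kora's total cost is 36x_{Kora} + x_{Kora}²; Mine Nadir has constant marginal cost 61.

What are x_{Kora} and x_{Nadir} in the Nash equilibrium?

Mine Kora's profit: π = x_{Kora}(132 − 2(x_{Kora} + x_{Nadir})) − 36x_{Kora} − x_{Kora}².
∂π/∂x_{Kora} = 96 − 6x_{Kora} − 2x_{Nadir} = 0, so x_{Kora} = 16 − (1/3)x_{Nadir}.
For Nadir: ∂π/∂x_{Nadir} = 71 − 4x_{Nadir} − 2x_{Kora} = 0 ⇒ x_{Nadir} = 17.75 − 0.5x_{Kora}.
Substituting the second reaction function into the first: x_{Kora} = 16 − (1/3)(17.75 − 0.5x_{Kora}), which gives (5/6)x_{Kora} = 121/12 ⇒ x_{Kora} = 12.1.
Then x_{Nadir} = 17.75 − 0.5·12.1 = 11.7.

12.1, 11.7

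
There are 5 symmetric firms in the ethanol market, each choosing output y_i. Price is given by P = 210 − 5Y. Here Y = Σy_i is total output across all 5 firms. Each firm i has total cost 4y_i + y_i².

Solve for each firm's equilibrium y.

6.4375

A representative firm's profit is π_i = y_i(210 − 5Y) − 4y_i − y_i², with Y = y_i + Σ_{j≠i} y_j.
First-order condition: 206 − 12y_i − 5Σ_{j≠i} y_j = 0.
Imposing symmetry (y_j = y for all j) turns Σ_{j≠i} y_j into 4y, so 206 = 32y and y = 6.4375.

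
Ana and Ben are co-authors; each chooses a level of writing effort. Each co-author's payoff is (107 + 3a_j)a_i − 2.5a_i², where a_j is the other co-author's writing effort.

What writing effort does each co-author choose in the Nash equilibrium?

53.5

Ana's payoff is (107 + 3a_B)a_A − 2.5a_A².
∂π/∂a_A = 107 + 3a_B − 5a_A = 0, so a_A = 21.4 + 0.6a_B.
By symmetry a_B = a_A; substituting into the reaction function, 0.4a_A = 21.4 and a_A = 53.5.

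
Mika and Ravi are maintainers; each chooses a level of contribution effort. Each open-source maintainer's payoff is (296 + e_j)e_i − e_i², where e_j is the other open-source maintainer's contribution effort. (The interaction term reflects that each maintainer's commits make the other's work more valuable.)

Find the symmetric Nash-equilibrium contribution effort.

Mika's payoff is (296 + e_R)e_M − e_M².
∂π/∂e_M = 296 + e_R − 2e_M = 0, so e_M = 148 + 0.5e_R.
Setting e_M = e_R in the reaction function: e_M = 148 + 0.5e_M, so e_M = 148 / 0.5 = 296.

296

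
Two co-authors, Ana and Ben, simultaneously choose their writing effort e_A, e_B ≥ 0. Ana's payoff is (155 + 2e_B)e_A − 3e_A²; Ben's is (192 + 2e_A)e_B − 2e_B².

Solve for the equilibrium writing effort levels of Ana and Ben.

Expanding Ana's payoff: 155e_A + 2e_Be_A − 3e_A².
∂π/∂e_A = 155 + 2e_B − 6e_A = 0, so e_A = 155/6 + (1/3)e_B.
Likewise for Ben: e_B = 48 + 0.5e_A.
Plugging e_B into Ana's best response: e_A = 155/6 + (1/3)(48 + 0.5e_A) ⇒ (5/6)e_A = 251/6, so e_A = 50.2.
Then e_B = 48 + 0.5·50.2 = 73.1.

50.2, 73.1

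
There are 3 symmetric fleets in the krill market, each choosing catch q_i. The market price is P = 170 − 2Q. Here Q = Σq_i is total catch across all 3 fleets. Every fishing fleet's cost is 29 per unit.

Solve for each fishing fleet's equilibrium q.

17.625

A representative fishing fleet's profit is π_i = q_i(170 − 2Q) − 29q_i, with Q = q_i + Σ_{j≠i} q_j.
First-order condition: 141 − 4q_i − 2Σ_{j≠i} q_j = 0.
With identical fishing fleets, set every q_j = q: then 141 − 4q − 4q = 0, i.e. q = 141/8 = 17.625.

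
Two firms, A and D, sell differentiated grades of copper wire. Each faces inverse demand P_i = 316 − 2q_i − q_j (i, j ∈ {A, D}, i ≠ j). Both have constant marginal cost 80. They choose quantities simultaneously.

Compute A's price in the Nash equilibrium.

Firm A's profit: π = q_A(316 − 2q_A − q_D) − 80q_A.
∂π/∂q_A = 236 − 4q_A − q_D = 0 ⇒ q_A = 59 − 0.25q_D.
By symmetry q_D = q_A; substituting into the reaction function, 1.25q_A = 59 and q_A = 47.2.
P_A = 316 − 2·47.2 − 47.2 = 174.4.

174.4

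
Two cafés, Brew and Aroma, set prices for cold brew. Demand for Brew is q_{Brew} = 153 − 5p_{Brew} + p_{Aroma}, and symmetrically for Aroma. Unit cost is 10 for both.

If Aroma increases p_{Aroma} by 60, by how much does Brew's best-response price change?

Brew's profit: π = (p_{Brew} − 10)(153 − 5p_{Brew} + p_{Aroma}).
∂π/∂p_{Brew} = 203 − 10p_{Brew} + p_{Aroma} = 0 ⇒ p_{Brew} = 20.3 + 0.1p_{Aroma}.
The reaction-function slope is 0.1, so a 60-unit rise in p_{Aroma} moves p_{Brew} by 0.1 × 60 = 6. Brew's best response rises — the actions are strategic complements.

6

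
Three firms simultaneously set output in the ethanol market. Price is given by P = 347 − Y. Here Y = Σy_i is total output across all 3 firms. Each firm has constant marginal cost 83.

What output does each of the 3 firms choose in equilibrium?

66

A representative firm's profit is π_i = y_i(347 − Y) − 83y_i, with Y = y_i + Σ_{j≠i} y_j.
First-order condition: 264 − 2y_i − Σ_{j≠i} y_j = 0.
With identical firms, set every y_j = y: then 264 − 2y − 2y = 0, i.e. y = 264/4 = 66.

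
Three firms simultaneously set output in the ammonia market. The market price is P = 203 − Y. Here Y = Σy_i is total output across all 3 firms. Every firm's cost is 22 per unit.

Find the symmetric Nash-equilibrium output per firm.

45.25

A representative firm's profit is π_i = y_i(203 − Y) − 22y_i, with Y = y_i + Σ_{j≠i} y_j.
First-order condition: 181 − 2y_i − Σ_{j≠i} y_j = 0.
With identical firms, set every y_j = y: then 181 − 2y − 2y = 0, i.e. y = 181/4 = 45.25.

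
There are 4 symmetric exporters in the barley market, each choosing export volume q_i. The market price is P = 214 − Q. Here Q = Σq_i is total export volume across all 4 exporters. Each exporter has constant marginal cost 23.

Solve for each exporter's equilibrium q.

A representative exporter's profit is π_i = q_i(214 − Q) − 23q_i, with Q = q_i + Σ_{j≠i} q_j.
First-order condition: 191 − 2q_i − Σ_{j≠i} q_j = 0.
With identical exporters, set every q_j = q: then 191 − 2q − 3q = 0, i.e. q = 191/5 = 38.2.

38.2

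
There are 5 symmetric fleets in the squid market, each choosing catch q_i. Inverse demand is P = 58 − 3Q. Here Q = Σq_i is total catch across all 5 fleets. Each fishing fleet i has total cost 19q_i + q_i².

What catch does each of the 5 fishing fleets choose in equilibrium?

A representative fishing fleet's profit is π_i = q_i(58 − 3Q) − 19q_i − q_i², with Q = q_i + Σ_{j≠i} q_j.
First-order condition: 39 − 8q_i − 3Σ_{j≠i} q_j = 0.
With identical fishing fleets, set every q_j = q: then 39 − 8q − 12q = 0, i.e. q = 39/20 = 1.95.

1.95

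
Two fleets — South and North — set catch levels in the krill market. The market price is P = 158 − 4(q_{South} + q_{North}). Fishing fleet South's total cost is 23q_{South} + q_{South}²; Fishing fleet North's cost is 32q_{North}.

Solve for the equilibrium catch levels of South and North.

9, 11.25

Fishing fleet South's profit: π = q_{South}(158 − 4(q_{South} + q_{North})) − 23q_{South} − q_{South}².
∂π/∂q_{South} = 135 − 10q_{South} − 4q_{North} = 0, so q_{South} = 13.5 − 0.4q_{North}.
For North: ∂π/∂q_{North} = 126 − 8q_{North} − 4q_{South} = 0 ⇒ q_{North} = 15.75 − 0.5q_{South}.
Substituting the second reaction function into the first: q_{South} = 13.5 − 0.4(15.75 − 0.5q_{South}), which gives 0.8q_{South} = 7.2 ⇒ q_{South} = 9.
Then q_{North} = 15.75 − 0.5·9 = 11.25.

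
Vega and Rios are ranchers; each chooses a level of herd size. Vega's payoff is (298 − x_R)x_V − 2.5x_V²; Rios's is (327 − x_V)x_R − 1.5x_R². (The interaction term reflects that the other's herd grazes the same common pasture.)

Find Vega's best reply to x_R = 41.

Expanding Vega's payoff: 298x_V − x_Rx_V − 2.5x_V².
∂π/∂x_V = 298 − x_R − 5x_V = 0, so x_V = 59.6 − 0.2x_R.
At x_R = 41: x_V = 59.6 − 0.2·41 = 51.4.

51.4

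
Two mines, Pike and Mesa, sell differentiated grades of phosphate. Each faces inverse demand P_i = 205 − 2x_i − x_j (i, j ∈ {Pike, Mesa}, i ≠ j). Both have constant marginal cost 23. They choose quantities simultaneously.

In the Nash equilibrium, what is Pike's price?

Mine Pike's profit: π = x_{Pike}(205 − 2x_{Pike} − x_{Mesa}) − 23x_{Pike}.
∂π/∂x_{Pike} = 182 − 4x_{Pike} − x_{Mesa} = 0 ⇒ x_{Pike} = 45.5 − 0.25x_{Mesa}.
The game is symmetric, so in equilibrium x_{Mesa} = x_{Pike}: the reaction function gives 1.25x_{Pike} = 45.5, hence x_{Pike} = 36.4.
P_{Pike} = 205 − 2·36.4 − 36.4 = 95.8.

95.8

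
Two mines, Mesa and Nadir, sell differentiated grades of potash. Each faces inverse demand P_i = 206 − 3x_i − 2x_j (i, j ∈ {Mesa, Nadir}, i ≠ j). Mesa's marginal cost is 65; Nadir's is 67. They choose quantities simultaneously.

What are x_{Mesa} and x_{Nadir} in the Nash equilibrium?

17.75, 17.25

Mine Mesa's profit: π = x_{Mesa}(206 − 3x_{Mesa} − 2x_{Nadir}) − 65x_{Mesa}.
∂π/∂x_{Mesa} = 141 − 6x_{Mesa} − 2x_{Nadir} = 0 ⇒ x_{Mesa} = 23.5 − (1/3)x_{Nadir}.
Similarly x_{Nadir} = 139/6 − (1/3)x_{Mesa}.
Solving the two reaction functions simultaneously: (1 − (−1/3)(−1/3))x_{Mesa} = 23.5 − (1/3)·(139/6), so (8/9)x_{Mesa} = 142/9 and x_{Mesa} = 17.75.
Then x_{Nadir} = 139/6 − (1/3)·17.75 = 17.25.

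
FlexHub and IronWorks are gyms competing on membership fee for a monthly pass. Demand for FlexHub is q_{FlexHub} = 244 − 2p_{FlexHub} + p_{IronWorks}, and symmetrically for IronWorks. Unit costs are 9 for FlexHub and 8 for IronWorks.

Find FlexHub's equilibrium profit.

12230.48

FlexHub's profit: π = (p_{FlexHub} − 9)(244 − 2p_{FlexHub} + p_{IronWorks}).
∂π/∂p_{FlexHub} = 262 − 4p_{FlexHub} + p_{IronWorks} = 0 ⇒ p_{FlexHub} = 65.5 + 0.25p_{IronWorks}.
Similarly p_{IronWorks} = 65 + 0.25p_{FlexHub}.
Solving the two reaction functions simultaneously: (1 − (0.25)(0.25))p_{FlexHub} = 65.5 + 0.25·65, so 0.9375p_{FlexHub} = 81.75 and p_{FlexHub} = 87.2.
Then p_{IronWorks} = 65 + 0.25·87.2 = 86.8.
q_{FlexHub} = 244 − 2·87.2 + 86.8 = 156.4.
Profit = (87.2 − 9)·156.4 = 12230.48.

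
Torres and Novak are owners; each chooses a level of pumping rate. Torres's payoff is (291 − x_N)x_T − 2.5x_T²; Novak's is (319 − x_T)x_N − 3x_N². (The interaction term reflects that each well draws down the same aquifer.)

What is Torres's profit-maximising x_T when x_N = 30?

Expanding Torres's payoff: 291x_T − x_Nx_T − 2.5x_T².
∂π/∂x_T = 291 − x_N − 5x_T = 0, so x_T = 58.2 − 0.2x_N.
At x_N = 30: x_T = 58.2 − 0.2·30 = 52.2.

52.2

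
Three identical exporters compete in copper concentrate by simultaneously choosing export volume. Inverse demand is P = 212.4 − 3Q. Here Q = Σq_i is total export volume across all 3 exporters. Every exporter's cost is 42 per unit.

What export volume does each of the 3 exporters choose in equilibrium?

A representative exporter's profit is π_i = q_i(212.4 − 3Q) − 42q_i, with Q = q_i + Σ_{j≠i} q_j.
First-order condition: 170.4 − 6q_i − 3Σ_{j≠i} q_j = 0.
Imposing symmetry (q_j = q for all j) turns Σ_{j≠i} q_j into 2q, so 170.4 = 12q and q = 14.2.

14.2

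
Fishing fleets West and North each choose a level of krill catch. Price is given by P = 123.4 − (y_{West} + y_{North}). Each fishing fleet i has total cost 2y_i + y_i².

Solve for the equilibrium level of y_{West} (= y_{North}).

Fishing fleet West's profit: π = y_{West}(123.4 − (y_{West} + y_{North})) − 2y_{West} − y_{West}².
∂π/∂y_{West} = 121.4 − 4y_{West} − y_{North} = 0, so y_{West} = 30.35 − 0.25y_{North}.
Setting y_{West} = y_{North} in the reaction function: y_{West} = 30.35 − 0.25y_{West}, so y_{West} = 30.35 / 1.25 = 24.28.

24.28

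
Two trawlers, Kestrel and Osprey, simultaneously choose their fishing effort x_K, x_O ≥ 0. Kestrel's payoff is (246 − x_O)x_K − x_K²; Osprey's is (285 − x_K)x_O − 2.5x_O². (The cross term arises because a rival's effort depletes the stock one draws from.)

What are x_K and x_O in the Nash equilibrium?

Expanding Kestrel's payoff: 246x_K − x_Ox_K − x_K².
∂π/∂x_K = 246 − x_O − 2x_K = 0, so x_K = 123 − 0.5x_O.
Likewise for Osprey: x_O = 57 − 0.2x_K.
Substituting the second reaction function into the first: x_K = 123 − 0.5(57 − 0.2x_K), which gives 0.9x_K = 94.5 ⇒ x_K = 105.
Then x_O = 57 − 0.2·105 = 36.

105, 36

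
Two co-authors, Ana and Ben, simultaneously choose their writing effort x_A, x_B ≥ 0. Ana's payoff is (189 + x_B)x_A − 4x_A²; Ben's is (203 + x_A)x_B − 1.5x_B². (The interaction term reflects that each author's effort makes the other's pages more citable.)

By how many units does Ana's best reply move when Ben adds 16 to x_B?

2

Expanding Ana's payoff: 189x_A + x_Bx_A − 4x_A².
∂π/∂x_A = 189 + x_B − 8x_A = 0, so x_A = 23.625 + 0.125x_B.
The reaction-function slope is 0.125, so a 16-unit rise in x_B moves x_A by 0.125 × 16 = 2. Ana's best response rises — the actions are strategic complements.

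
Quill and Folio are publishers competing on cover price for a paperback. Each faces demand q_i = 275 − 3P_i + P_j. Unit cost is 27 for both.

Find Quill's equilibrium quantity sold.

Quill's profit: π = (P_{Quill} − 27)(275 − 3P_{Quill} + P_{Folio}).
∂π/∂P_{Quill} = 356 − 6P_{Quill} + P_{Folio} = 0 ⇒ P_{Quill} = 178/3 + (1/6)P_{Folio}.
Setting P_{Quill} = P_{Folio} in the reaction function: P_{Quill} = 178/3 + (1/6)P_{Quill}, so P_{Quill} = (178/3) / (5/6) = 71.2.
q_{Quill} = 275 − 3·71.2 + 71.2 = 132.6.

132.6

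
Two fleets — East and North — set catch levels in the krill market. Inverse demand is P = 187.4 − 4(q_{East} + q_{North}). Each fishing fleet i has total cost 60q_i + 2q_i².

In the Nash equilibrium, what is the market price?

123.7

Fishing fleet East's profit: π = q_{East}(187.4 − 4(q_{East} + q_{North})) − 60q_{East} − 2q_{East}².
∂π/∂q_{East} = 127.4 − 12q_{East} − 4q_{North} = 0, so q_{East} = 637/60 − (1/3)q_{North}.
By symmetry q_{North} = q_{East}; substituting into the reaction function, (4/3)q_{East} = 637/60 and q_{East} = 7.9625.
Equilibrium price: P = 187.4 − 4·15.925 = 123.7.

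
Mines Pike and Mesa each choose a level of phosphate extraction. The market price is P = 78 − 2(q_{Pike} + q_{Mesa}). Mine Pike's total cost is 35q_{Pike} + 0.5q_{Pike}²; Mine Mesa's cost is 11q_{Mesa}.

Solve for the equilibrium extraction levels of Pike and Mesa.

Mine Pike's profit: π = q_{Pike}(78 − 2(q_{Pike} + q_{Mesa})) − 35q_{Pike} − 0.5q_{Pike}².
∂π/∂q_{Pike} = 43 − 5q_{Pike} − 2q_{Mesa} = 0, so q_{Pike} = 8.6 − 0.4q_{Mesa}.
For Mesa: ∂π/∂q_{Mesa} = 67 − 4q_{Mesa} − 2q_{Pike} = 0 ⇒ q_{Mesa} = 16.75 − 0.5q_{Pike}.
Solving the two reaction functions simultaneously: (1 − (−0.4)(−0.5))q_{Pike} = 8.6 − 0.4·16.75, so 0.8q_{Pike} = 1.9 and q_{Pike} = 2.375.
Then q_{Mesa} = 16.75 − 0.5·2.375 = 15.5625.

2.375, 15.5625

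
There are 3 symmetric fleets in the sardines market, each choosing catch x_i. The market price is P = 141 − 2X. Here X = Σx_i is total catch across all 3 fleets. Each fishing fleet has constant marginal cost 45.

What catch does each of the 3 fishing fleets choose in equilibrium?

A representative fishing fleet's profit is π_i = x_i(141 − 2X) − 45x_i, with X = x_i + Σ_{j≠i} x_j.
First-order condition: 96 − 4x_i − 2Σ_{j≠i} x_j = 0.
Imposing symmetry (x_j = x for all j) turns Σ_{j≠i} x_j into 2x, so 96 = 8x and x = 12.

12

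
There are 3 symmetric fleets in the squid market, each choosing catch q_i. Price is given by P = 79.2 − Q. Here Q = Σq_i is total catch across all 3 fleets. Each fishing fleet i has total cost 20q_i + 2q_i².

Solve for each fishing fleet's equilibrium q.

A representative fishing fleet's profit is π_i = q_i(79.2 − Q) − 20q_i − 2q_i², with Q = q_i + Σ_{j≠i} q_j.
First-order condition: 59.2 − 6q_i − Σ_{j≠i} q_j = 0.
In a symmetric equilibrium every fishing fleet chooses the same q, so Σ_{j≠i} q_j = 2q. The condition becomes 59.2 − 8q = 0, giving q = 59.2/8 = 7.4.

7.4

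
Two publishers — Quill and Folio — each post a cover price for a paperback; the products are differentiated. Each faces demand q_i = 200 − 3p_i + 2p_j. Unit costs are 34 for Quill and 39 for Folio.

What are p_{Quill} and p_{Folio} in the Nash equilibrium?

Quill's profit: π = (p_{Quill} − 34)(200 − 3p_{Quill} + 2p_{Folio}).
∂π/∂p_{Quill} = 302 − 6p_{Quill} + 2p_{Folio} = 0 ⇒ p_{Quill} = 151/3 + (1/3)p_{Folio}.
Similarly p_{Folio} = 317/6 + (1/3)p_{Quill}.
Plugging p_{Folio} into Quill's best response: p_{Quill} = 151/3 + (1/3)(317/6 + (1/3)p_{Quill}) ⇒ (8/9)p_{Quill} = 1223/18, so p_{Quill} = 76.4375.
Then p_{Folio} = 317/6 + (1/3)·76.4375 = 78.3125.

76.4375, 78.3125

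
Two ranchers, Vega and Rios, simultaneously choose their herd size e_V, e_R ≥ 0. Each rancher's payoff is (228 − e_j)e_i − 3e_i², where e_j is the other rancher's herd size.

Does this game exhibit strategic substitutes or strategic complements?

strategic substitutes

Vega's payoff is (228 − e_R)e_V − 3e_V².
∂π/∂e_V = 228 − e_R − 6e_V = 0, so e_V = 38 − (1/6)e_R.
The best-response slope de_V/de_R = −1/6 < 0: the reaction function is downward-sloping, so the choices are strategic substitutes.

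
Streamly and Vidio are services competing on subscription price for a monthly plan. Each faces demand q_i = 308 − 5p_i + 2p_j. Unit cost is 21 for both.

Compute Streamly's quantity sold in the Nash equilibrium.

153.125

Streamly's profit: π = (p_{Streamly} − 21)(308 − 5p_{Streamly} + 2p_{Vidio}).
∂π/∂p_{Streamly} = 413 − 10p_{Streamly} + 2p_{Vidio} = 0 ⇒ p_{Streamly} = 41.3 + 0.2p_{Vidio}.
Setting p_{Streamly} = p_{Vidio} in the reaction function: p_{Streamly} = 41.3 + 0.2p_{Streamly}, so p_{Streamly} = 41.3 / 0.8 = 51.625.
q_{Streamly} = 308 − 5·51.625 + 2·51.625 = 153.125.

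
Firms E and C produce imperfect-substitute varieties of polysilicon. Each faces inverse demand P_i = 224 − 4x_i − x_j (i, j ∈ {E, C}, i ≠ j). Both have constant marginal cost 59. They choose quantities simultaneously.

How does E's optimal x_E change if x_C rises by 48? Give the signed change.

-6

Firm E's profit: π = x_E(224 − 4x_E − x_C) − 59x_E.
∂π/∂x_E = 165 − 8x_E − x_C = 0 ⇒ x_E = 20.625 − 0.125x_C.
The reaction-function slope is −0.125, so a 48-unit rise in x_C moves x_E by −0.125 × 48 = −6. E's best response falls — the actions are strategic substitutes.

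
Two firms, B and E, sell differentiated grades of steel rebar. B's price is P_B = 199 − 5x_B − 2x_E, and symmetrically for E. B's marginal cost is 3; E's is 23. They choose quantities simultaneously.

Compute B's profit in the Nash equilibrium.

Firm B's profit: π = x_B(199 − 5x_B − 2x_E) − 3x_B.
∂π/∂x_B = 196 − 10x_B − 2x_E = 0 ⇒ x_B = 19.6 − 0.2x_E.
Similarly x_E = 17.6 − 0.2x_B.
Plugging x_E into B's best response: x_B = 19.6 − 0.2(17.6 − 0.2x_B) ⇒ 0.96x_B = 16.08, so x_B = 16.75.
Then x_E = 17.6 − 0.2·16.75 = 14.25.
P_B = 199 − 5·16.75 − 2·14.25 = 86.75.
Profit = (86.75 − 3)·16.75 = 1402.8125.

1402.8125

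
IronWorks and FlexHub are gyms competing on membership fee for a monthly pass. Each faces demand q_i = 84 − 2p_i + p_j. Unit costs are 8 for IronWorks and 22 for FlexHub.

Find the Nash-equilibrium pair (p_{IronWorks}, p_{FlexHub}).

35.2, 40.8

IronWorks's profit: π = (p_{IronWorks} − 8)(84 − 2p_{IronWorks} + p_{FlexHub}).
∂π/∂p_{IronWorks} = 100 − 4p_{IronWorks} + p_{FlexHub} = 0 ⇒ p_{IronWorks} = 25 + 0.25p_{FlexHub}.
Similarly p_{FlexHub} = 32 + 0.25p_{IronWorks}.
Substituting the second reaction function into the first: p_{IronWorks} = 25 + 0.25(32 + 0.25p_{IronWorks}), which gives 0.9375p_{IronWorks} = 33 ⇒ p_{IronWorks} = 35.2.
Then p_{FlexHub} = 32 + 0.25·35.2 = 40.8.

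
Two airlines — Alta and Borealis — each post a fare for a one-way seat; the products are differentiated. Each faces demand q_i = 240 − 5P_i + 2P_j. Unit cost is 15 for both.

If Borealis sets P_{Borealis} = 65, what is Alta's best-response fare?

Alta's profit: π = (P_{Alta} − 15)(240 − 5P_{Alta} + 2P_{Borealis}).
∂π/∂P_{Alta} = 315 − 10P_{Alta} + 2P_{Borealis} = 0 ⇒ P_{Alta} = 31.5 + 0.2P_{Borealis}.
At P_{Borealis} = 65: P_{Alta} = 31.5 + 0.2·65 = 44.5.

44.5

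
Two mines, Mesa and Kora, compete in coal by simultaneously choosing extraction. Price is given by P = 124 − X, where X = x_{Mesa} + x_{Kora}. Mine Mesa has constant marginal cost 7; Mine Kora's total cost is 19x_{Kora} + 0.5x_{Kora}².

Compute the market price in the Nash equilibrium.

56.2

Mine Mesa's profit: π = x_{Mesa}(124 − (x_{Mesa} + x_{Kora})) − 7x_{Mesa}.
∂π/∂x_{Mesa} = 117 − 2x_{Mesa} − x_{Kora} = 0, so x_{Mesa} = 58.5 − 0.5x_{Kora}.
For Kora: ∂π/∂x_{Kora} = 105 − 3x_{Kora} − x_{Mesa} = 0 ⇒ x_{Kora} = 35 − (1/3)x_{Mesa}.
Plugging x_{Kora} into Mesa's best response: x_{Mesa} = 58.5 − 0.5(35 − (1/3)x_{Mesa}) ⇒ (5/6)x_{Mesa} = 41, so x_{Mesa} = 49.2.
Then x_{Kora} = 35 − (1/3)·49.2 = 18.6.
Equilibrium price: P = 124 − 67.8 = 56.2.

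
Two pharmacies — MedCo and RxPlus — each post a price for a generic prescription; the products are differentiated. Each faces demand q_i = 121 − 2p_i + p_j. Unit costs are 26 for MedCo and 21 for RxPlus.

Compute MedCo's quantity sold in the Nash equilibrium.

MedCo's profit: π = (p_{MedCo} − 26)(121 − 2p_{MedCo} + p_{RxPlus}).
∂π/∂p_{MedCo} = 173 − 4p_{MedCo} + p_{RxPlus} = 0 ⇒ p_{MedCo} = 43.25 + 0.25p_{RxPlus}.
Similarly p_{RxPlus} = 40.75 + 0.25p_{MedCo}.
Substituting the second reaction function into the first: p_{MedCo} = 43.25 + 0.25(40.75 + 0.25p_{MedCo}), which gives 0.9375p_{MedCo} = 53.4375 ⇒ p_{MedCo} = 57.
Then p_{RxPlus} = 40.75 + 0.25·57 = 55.
q_{MedCo} = 121 − 2·57 + 55 = 62.

62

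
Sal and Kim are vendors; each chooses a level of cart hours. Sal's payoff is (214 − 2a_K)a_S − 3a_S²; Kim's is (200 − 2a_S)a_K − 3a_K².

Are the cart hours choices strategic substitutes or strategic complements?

Expanding Sal's payoff: 214a_S − 2a_Ka_S − 3a_S².
∂π/∂a_S = 214 − 2a_K − 6a_S = 0, so a_S = 107/3 − (1/3)a_K.
The best-response slope da_S/da_K = −1/3 < 0: the reaction function is downward-sloping, so the choices are strategic substitutes.

strategic substitutes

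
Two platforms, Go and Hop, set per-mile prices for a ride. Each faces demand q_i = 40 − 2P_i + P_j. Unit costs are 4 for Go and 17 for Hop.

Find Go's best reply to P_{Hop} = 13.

Go's profit: π = (P_{Go} − 4)(40 − 2P_{Go} + P_{Hop}).
∂π/∂P_{Go} = 48 − 4P_{Go} + P_{Hop} = 0 ⇒ P_{Go} = 12 + 0.25P_{Hop}.
At P_{Hop} = 13: P_{Go} = 12 + 0.25·13 = 15.25.

15.25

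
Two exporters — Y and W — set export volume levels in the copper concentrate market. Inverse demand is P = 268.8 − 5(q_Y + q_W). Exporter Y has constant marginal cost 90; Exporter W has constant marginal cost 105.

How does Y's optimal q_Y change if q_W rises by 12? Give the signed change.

-6

Exporter Y's profit: π = q_Y(268.8 − 5(q_Y + q_W)) − 90q_Y.
∂π/∂q_Y = 178.8 − 10q_Y − 5q_W = 0, so q_Y = 17.88 − 0.5q_W.
The reaction-function slope is −0.5, so a 12-unit rise in q_W moves q_Y by −0.5 × 12 = −6. Y's best response falls — the actions are strategic substitutes.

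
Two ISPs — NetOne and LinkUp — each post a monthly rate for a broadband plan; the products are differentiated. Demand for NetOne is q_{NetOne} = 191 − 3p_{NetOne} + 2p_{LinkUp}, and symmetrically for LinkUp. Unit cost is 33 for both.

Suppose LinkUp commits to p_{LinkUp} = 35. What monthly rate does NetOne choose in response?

NetOne's profit: π = (p_{NetOne} − 33)(191 − 3p_{NetOne} + 2p_{LinkUp}).
∂π/∂p_{NetOne} = 290 − 6p_{NetOne} + 2p_{LinkUp} = 0 ⇒ p_{NetOne} = 145/3 + (1/3)p_{LinkUp}.
At p_{LinkUp} = 35: p_{NetOne} = 145/3 + (1/3)·35 = 60.

60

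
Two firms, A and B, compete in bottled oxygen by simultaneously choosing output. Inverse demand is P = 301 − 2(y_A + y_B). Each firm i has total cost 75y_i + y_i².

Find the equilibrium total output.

Firm A's profit: π = y_A(301 − 2(y_A + y_B)) − 75y_A − y_A².
∂π/∂y_A = 226 − 6y_A − 2y_B = 0, so y_A = 113/3 − (1/3)y_B.
The game is symmetric, so in equilibrium y_B = y_A: the reaction function gives (4/3)y_A = 113/3, hence y_A = 28.25.
Total output: 28.25 + 28.25 = 56.5.

56.5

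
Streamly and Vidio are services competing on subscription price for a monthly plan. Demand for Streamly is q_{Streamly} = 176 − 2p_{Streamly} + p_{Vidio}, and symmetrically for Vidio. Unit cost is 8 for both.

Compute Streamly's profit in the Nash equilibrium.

Streamly's profit: π = (p_{Streamly} − 8)(176 − 2p_{Streamly} + p_{Vidio}).
∂π/∂p_{Streamly} = 192 − 4p_{Streamly} + p_{Vidio} = 0 ⇒ p_{Streamly} = 48 + 0.25p_{Vidio}.
By symmetry p_{Vidio} = p_{Streamly}; substituting into the reaction function, 0.75p_{Streamly} = 48 and p_{Streamly} = 64.
q_{Streamly} = 176 − 2·64 + 64 = 112.
Profit = (64 − 8)·112 = 6272.

6272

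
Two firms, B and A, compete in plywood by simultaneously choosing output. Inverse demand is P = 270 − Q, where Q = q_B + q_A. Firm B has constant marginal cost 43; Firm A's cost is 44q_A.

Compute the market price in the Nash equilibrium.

Firm B's profit: π = q_B(270 − (q_B + q_A)) − 43q_B.
∂π/∂q_B = 227 − 2q_B − q_A = 0, so q_B = 113.5 − 0.5q_A.
By the same steps for A: q_A = 113 − 0.5q_B.
Substituting the second reaction function into the first: q_B = 113.5 − 0.5(113 − 0.5q_B), which gives 0.75q_B = 57 ⇒ q_B = 76.
Then q_A = 113 − 0.5·76 = 75.
Equilibrium price: P = 270 − 151 = 119.

119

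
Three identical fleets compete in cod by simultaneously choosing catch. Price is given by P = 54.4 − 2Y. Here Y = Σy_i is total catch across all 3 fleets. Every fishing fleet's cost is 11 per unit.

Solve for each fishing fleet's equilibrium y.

A representative fishing fleet's profit is π_i = y_i(54.4 − 2Y) − 11y_i, with Y = y_i + Σ_{j≠i} y_j.
First-order condition: 43.4 − 4y_i − 2Σ_{j≠i} y_j = 0.
Imposing symmetry (y_j = y for all j) turns Σ_{j≠i} y_j into 2y, so 43.4 = 8y and y = 5.425.

5.425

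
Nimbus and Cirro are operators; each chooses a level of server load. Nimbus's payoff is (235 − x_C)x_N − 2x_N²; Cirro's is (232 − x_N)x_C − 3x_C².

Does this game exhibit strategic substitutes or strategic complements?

Expanding Nimbus's payoff: 235x_N − x_Cx_N − 2x_N².
∂π/∂x_N = 235 − x_C − 4x_N = 0, so x_N = 58.75 − 0.25x_C.
The best-response slope dx_N/dx_C = −0.25 < 0: the reaction function is downward-sloping, so the choices are strategic substitutes.

strategic substitutes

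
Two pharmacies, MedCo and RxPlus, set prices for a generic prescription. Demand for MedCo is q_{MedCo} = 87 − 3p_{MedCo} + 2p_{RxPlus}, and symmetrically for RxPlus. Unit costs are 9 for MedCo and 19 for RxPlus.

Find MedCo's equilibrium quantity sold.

64.125

MedCo's profit: π = (p_{MedCo} − 9)(87 − 3p_{MedCo} + 2p_{RxPlus}).
∂π/∂p_{MedCo} = 114 − 6p_{MedCo} + 2p_{RxPlus} = 0 ⇒ p_{MedCo} = 19 + (1/3)p_{RxPlus}.
Similarly p_{RxPlus} = 24 + (1/3)p_{MedCo}.
Substituting the second reaction function into the first: p_{MedCo} = 19 + (1/3)(24 + (1/3)p_{MedCo}), which gives (8/9)p_{MedCo} = 27 ⇒ p_{MedCo} = 30.375.
Then p_{RxPlus} = 24 + (1/3)·30.375 = 34.125.
q_{MedCo} = 87 − 3·30.375 + 2·34.125 = 64.125.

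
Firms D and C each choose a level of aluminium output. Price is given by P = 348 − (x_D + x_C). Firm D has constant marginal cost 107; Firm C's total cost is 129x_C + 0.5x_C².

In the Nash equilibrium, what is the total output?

140.2

Firm D's profit: π = x_D(348 − (x_D + x_C)) − 107x_D.
∂π/∂x_D = 241 − 2x_D − x_C = 0, so x_D = 120.5 − 0.5x_C.
For C: ∂π/∂x_C = 219 − 3x_C − x_D = 0 ⇒ x_C = 73 − (1/3)x_D.
Plugging x_C into D's best response: x_D = 120.5 − 0.5(73 − (1/3)x_D) ⇒ (5/6)x_D = 84, so x_D = 100.8.
Then x_C = 73 − (1/3)·100.8 = 39.4.
Total output: 100.8 + 39.4 = 140.2.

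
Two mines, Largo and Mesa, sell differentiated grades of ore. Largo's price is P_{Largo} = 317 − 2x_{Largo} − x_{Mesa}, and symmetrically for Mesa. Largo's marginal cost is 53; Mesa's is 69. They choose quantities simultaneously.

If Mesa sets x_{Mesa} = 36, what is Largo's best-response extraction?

57

Mine Largo's profit: π = x_{Largo}(317 − 2x_{Largo} − x_{Mesa}) − 53x_{Largo}.
∂π/∂x_{Largo} = 264 − 4x_{Largo} − x_{Mesa} = 0 ⇒ x_{Largo} = 66 − 0.25x_{Mesa}.
At x_{Mesa} = 36: x_{Largo} = 66 − 0.25·36 = 57.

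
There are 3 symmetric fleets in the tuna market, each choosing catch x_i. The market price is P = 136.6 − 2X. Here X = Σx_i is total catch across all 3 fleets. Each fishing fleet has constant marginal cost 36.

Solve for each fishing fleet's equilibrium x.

A representative fishing fleet's profit is π_i = x_i(136.6 − 2X) − 36x_i, with X = x_i + Σ_{j≠i} x_j.
First-order condition: 100.6 − 4x_i − 2Σ_{j≠i} x_j = 0.
With identical fishing fleets, set every x_j = x: then 100.6 − 4x − 4x = 0, i.e. x = 100.6/8 = 12.575.

12.575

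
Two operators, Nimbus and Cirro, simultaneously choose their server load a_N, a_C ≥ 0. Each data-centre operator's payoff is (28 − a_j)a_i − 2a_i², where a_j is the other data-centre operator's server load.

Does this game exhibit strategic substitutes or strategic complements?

strategic substitutes

Nimbus's payoff is (28 − a_C)a_N − 2a_N².
∂π/∂a_N = 28 − a_C − 4a_N = 0, so a_N = 7 − 0.25a_C.
The best-response slope da_N/da_C = −0.25 < 0: the reaction function is downward-sloping, so the choices are strategic substitutes.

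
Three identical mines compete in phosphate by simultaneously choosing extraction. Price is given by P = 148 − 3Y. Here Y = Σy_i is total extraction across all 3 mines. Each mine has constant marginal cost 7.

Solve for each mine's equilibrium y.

A representative mine's profit is π_i = y_i(148 − 3Y) − 7y_i, with Y = y_i + Σ_{j≠i} y_j.
First-order condition: 141 − 6y_i − 3Σ_{j≠i} y_j = 0.
Imposing symmetry (y_j = y for all j) turns Σ_{j≠i} y_j into 2y, so 141 = 12y and y = 11.75.

11.75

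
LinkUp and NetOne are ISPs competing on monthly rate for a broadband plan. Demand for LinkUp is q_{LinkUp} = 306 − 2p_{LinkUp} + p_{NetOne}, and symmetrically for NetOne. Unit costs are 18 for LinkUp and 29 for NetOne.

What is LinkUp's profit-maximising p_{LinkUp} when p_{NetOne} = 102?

LinkUp's profit: π = (p_{LinkUp} − 18)(306 − 2p_{LinkUp} + p_{NetOne}).
∂π/∂p_{LinkUp} = 342 − 4p_{LinkUp} + p_{NetOne} = 0 ⇒ p_{LinkUp} = 85.5 + 0.25p_{NetOne}.
At p_{NetOne} = 102: p_{LinkUp} = 85.5 + 0.25·102 = 111.

111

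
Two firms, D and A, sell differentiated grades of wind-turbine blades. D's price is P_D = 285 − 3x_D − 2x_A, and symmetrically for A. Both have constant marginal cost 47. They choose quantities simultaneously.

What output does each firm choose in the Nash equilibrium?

Firm D's profit: π = x_D(285 − 3x_D − 2x_A) − 47x_D.
∂π/∂x_D = 238 − 6x_D − 2x_A = 0 ⇒ x_D = 119/3 − (1/3)x_A.
The game is symmetric, so in equilibrium x_A = x_D: the reaction function gives (4/3)x_D = 119/3, hence x_D = 29.75.

29.75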